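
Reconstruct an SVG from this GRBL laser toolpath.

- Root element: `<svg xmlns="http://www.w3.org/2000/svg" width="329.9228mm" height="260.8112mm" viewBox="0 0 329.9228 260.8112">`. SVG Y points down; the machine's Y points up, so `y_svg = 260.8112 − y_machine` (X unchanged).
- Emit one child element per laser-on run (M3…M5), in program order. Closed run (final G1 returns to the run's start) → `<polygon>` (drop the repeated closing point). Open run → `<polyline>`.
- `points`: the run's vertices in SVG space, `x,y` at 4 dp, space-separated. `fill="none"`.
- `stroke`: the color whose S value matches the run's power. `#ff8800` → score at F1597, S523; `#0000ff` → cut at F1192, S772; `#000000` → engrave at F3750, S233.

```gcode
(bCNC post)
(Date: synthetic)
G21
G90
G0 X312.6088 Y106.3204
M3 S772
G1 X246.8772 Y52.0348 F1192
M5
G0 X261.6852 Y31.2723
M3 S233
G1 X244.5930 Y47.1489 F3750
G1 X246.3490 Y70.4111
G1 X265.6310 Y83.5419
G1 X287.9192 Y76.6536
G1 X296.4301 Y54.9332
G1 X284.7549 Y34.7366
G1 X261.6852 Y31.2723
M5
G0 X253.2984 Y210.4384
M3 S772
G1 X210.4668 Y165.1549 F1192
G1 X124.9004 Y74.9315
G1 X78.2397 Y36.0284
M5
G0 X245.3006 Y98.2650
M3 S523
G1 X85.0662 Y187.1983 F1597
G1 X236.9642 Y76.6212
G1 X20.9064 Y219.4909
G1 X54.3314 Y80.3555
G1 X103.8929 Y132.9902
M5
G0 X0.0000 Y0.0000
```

<svg xmlns="http://www.w3.org/2000/svg" width="329.9228mm" height="260.8112mm" viewBox="0 0 329.9228 260.8112">
  <polyline points="312.6088,154.4908 246.8772,208.7764" fill="none" stroke="#0000ff"/>
  <polygon points="261.6852,229.5389 244.5930,213.6623 246.3490,190.4001 265.6310,177.2693 287.9192,184.1576 296.4301,205.8780 284.7549,226.0746" fill="none" stroke="#000000"/>
  <polyline points="253.2984,50.3728 210.4668,95.6563 124.9004,185.8797 78.2397,224.7828" fill="none" stroke="#0000ff"/>
  <polyline points="245.3006,162.5462 85.0662,73.6129 236.9642,184.1900 20.9064,41.3203 54.3314,180.4557 103.8929,127.8210" fill="none" stroke="#ff8800"/>
</svg>

Each laser-on run becomes one SVG element. Flip Y back into SVG space with y_svg = 260.8112 − y_machine.

Run 1: power S772 maps to stroke `#0000ff` (cut). The run is open, so emit a `<polyline>` with points (Y-flipped): 312.6088,154.4908 246.8772,208.7764.

Run 2: power S233 maps to stroke `#000000` (engrave). The run returns to its start, so emit a `<polygon>` with points (Y-flipped): 261.6852,229.5389 244.5930,213.6623 246.3490,190.4001 265.6310,177.2693 287.9192,184.1576 296.4301,205.8780 284.7549,226.0746.

Run 3: the run's S772 means `#0000ff` (cut). The run is open, so emit a `<polyline>` with points (Y-flipped): 253.2984,50.3728 210.4668,95.6563 124.9004,185.8797 78.2397,224.7828.

Run 4: the run's S523 means `#ff8800` (score). The run is open, so emit a `<polyline>` with points (Y-flipped): 245.3006,162.5462 85.0662,73.6129 236.9642,184.1900 20.9064,41.3203 54.3314,180.4557 103.8929,127.8210.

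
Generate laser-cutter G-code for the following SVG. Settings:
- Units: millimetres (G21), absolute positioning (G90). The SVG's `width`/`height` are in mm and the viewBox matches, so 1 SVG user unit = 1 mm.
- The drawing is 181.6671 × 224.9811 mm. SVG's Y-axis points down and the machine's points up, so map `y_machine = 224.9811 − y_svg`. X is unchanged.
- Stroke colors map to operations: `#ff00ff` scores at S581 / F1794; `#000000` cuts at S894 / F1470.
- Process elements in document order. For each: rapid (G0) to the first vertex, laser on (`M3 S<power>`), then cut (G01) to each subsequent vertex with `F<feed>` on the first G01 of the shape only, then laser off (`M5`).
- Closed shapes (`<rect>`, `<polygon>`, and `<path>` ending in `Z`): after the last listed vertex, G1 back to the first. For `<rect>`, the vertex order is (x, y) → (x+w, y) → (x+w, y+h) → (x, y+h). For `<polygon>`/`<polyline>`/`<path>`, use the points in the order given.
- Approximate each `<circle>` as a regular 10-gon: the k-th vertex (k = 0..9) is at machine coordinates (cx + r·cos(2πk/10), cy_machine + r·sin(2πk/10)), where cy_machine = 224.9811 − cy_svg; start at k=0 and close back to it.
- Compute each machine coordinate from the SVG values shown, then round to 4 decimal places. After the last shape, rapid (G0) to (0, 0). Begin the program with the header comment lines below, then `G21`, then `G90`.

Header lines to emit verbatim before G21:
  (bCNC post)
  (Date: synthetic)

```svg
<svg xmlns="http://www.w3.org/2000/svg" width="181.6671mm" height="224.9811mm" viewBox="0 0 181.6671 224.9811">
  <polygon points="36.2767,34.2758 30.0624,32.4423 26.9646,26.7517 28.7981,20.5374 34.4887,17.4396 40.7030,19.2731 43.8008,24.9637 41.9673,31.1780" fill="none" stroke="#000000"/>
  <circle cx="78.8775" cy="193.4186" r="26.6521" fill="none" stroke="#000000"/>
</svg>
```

(bCNC post)
(Date: synthetic)
G21
G90
G0 X36.2767 Y190.7053
M3 S894
G01 X30.0624 Y192.5388 F1470
G01 X26.9646 Y198.2294
G01 X28.7981 Y204.4437
G01 X34.4887 Y207.5415
G01 X40.7030 Y205.7080
G01 X43.8008 Y200.0174
G01 X41.9673 Y193.8031
G01 X36.2767 Y190.7053
M5
G0 X105.5296 Y31.5625
M3 S894
G01 X100.4395 Y47.2282 F1470
G01 X87.1135 Y56.9102
G01 X70.6415 Y56.9102
G01 X57.3155 Y47.2282
G01 X52.2254 Y31.5625
G01 X57.3155 Y15.8968
G01 X70.6415 Y6.2148
G01 X87.1135 Y6.2148
G01 X100.4395 Y15.8968
G01 X105.5296 Y31.5625
M5
G0 X0.0000 Y0.0000

Since the viewBox matches the mm dimensions, user units are millimetres directly. The only transform is the Y-flip y_m = 224.9811 − y_svg.

Shape 1 is a regular polygon drawn with `<polygon>`. Its stroke #000000 means cut at S894, F1470. After flipping Y the toolpath is (36.2767,190.7053) → (30.0624,192.5388) → (26.9646,198.2294) → (28.7981,204.4437) → (34.4887,207.5415) → (40.7030,205.7080) → (43.8008,200.0174) → (41.9673,193.8031) → (36.2767,190.7053), returning to the start.

Shape 2 is a circle drawn with `<circle>`. Its stroke #000000 means cut at S894, F1470. After flipping Y the toolpath is (105.5296,31.5625) → (100.4395,47.2282) → (87.1135,56.9102) → (70.6415,56.9102) → (57.3155,47.2282) → (52.2254,31.5625) → (57.3155,15.8968) → (70.6415,6.2148) → (87.1135,6.2148) → (100.4395,15.8968) → (105.5296,31.5625), returning to the start.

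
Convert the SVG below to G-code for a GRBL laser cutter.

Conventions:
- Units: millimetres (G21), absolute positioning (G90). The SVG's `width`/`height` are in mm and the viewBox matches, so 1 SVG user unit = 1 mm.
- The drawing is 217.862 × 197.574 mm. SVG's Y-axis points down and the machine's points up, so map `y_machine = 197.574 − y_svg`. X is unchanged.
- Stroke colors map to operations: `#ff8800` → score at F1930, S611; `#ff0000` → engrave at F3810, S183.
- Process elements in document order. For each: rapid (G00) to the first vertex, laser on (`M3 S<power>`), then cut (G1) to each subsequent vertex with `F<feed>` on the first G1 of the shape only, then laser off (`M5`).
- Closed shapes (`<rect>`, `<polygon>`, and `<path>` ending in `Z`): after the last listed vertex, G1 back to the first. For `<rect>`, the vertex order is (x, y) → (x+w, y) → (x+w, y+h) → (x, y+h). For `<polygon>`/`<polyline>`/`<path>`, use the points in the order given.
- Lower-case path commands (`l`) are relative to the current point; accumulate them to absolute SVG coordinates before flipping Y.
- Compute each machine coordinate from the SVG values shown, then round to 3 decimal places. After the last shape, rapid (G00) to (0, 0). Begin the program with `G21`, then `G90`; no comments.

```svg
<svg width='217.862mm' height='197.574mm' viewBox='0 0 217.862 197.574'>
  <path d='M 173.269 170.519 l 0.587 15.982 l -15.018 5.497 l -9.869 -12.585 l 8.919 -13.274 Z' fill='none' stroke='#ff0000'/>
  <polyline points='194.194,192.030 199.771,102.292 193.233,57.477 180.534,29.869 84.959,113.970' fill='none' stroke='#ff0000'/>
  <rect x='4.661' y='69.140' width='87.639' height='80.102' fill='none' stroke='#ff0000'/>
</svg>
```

Since the viewBox matches the mm dimensions, user units are millimetres directly. The only transform is the Y-flip y_m = 197.574 − y_svg.

Shape 1 is a regular polygon drawn with `<path>`. Its stroke #ff0000 means engrave at S183, F3810. After flipping Y the toolpath is (173.269,27.055) → (173.856,11.073) → (158.838,5.576) → (148.969,18.161) → (157.888,31.435) → (173.269,27.055), returning to the start.

Shape 2 is a open polyline drawn with `<polyline>`. Its stroke #ff0000 means engrave at S183, F3810. After flipping Y the toolpath is (194.194,5.544) → (199.771,95.282) → (193.233,140.097) → (180.534,167.705) → (84.959,83.604).

Shape 3 is a rectangle drawn with `<rect>`. Its stroke #ff0000 means engrave at S183, F3810. After flipping Y the toolpath is (4.661,128.434) → (92.300,128.434) → (92.300,48.332) → (4.661,48.332) → (4.661,128.434), returning to the start.

G21
G90
G00 X173.269 Y27.055
M3 S183
G1 X173.856 Y11.073 F3810
G1 X158.838 Y5.576
G1 X148.969 Y18.161
G1 X157.888 Y31.435
G1 X173.269 Y27.055
M5
G00 X194.194 Y5.544
M3 S183
G1 X199.771 Y95.282 F3810
G1 X193.233 Y140.097
G1 X180.534 Y167.705
G1 X84.959 Y83.604
M5
G00 X4.661 Y128.434
M3 S183
G1 X92.300 Y128.434 F3810
G1 X92.300 Y48.332
G1 X4.661 Y48.332
G1 X4.661 Y128.434
M5
G00 X0.000 Y0.000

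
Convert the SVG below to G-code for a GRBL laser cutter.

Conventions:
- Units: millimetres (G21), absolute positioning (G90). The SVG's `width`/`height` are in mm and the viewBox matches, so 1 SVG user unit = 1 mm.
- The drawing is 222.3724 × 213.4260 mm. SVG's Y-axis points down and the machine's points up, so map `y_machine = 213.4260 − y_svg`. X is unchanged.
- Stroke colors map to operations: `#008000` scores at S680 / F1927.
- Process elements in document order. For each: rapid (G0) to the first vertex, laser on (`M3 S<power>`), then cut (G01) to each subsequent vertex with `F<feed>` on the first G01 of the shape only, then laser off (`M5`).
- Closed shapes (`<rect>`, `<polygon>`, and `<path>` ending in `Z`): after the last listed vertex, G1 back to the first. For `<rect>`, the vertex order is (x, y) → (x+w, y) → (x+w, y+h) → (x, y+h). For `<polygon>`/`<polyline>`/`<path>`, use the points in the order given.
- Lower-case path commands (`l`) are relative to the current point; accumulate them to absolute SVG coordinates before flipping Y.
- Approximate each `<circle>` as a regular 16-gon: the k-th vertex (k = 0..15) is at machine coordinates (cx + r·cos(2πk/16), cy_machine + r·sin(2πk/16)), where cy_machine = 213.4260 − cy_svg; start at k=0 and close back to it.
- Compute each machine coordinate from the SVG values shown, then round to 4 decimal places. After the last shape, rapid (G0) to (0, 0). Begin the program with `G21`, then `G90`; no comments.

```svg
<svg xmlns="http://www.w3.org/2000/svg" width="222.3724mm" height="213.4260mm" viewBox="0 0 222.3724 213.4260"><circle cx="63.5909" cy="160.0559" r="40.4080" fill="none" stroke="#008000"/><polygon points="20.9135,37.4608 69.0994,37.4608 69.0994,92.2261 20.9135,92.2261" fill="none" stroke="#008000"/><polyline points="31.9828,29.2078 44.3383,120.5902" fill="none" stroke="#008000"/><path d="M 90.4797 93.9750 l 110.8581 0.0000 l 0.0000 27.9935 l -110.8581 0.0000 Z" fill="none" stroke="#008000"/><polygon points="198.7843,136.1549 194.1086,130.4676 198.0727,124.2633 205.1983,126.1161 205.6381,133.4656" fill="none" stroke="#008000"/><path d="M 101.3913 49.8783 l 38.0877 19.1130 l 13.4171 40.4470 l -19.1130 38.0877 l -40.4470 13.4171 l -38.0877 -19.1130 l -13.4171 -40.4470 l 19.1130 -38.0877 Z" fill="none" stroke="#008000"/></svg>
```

G21
G90
G0 X103.9989 Y53.3701
M3 S680
G01 X100.9230 Y68.8336 F1927
G01 X92.1637 Y81.9429
G01 X79.0544 Y90.7022
G01 X63.5909 Y93.7781
G01 X48.1274 Y90.7022
G01 X35.0181 Y81.9429
G01 X26.2588 Y68.8336
G01 X23.1829 Y53.3701
G01 X26.2588 Y37.9066
G01 X35.0181 Y24.7973
G01 X48.1274 Y16.0380
G01 X63.5909 Y12.9621
G01 X79.0544 Y16.0380
G01 X92.1637 Y24.7973
G01 X100.9230 Y37.9066
G01 X103.9989 Y53.3701
M5
G0 X20.9135 Y175.9652
M3 S680
G01 X69.0994 Y175.9652 F1927
G01 X69.0994 Y121.1999
G01 X20.9135 Y121.1999
G01 X20.9135 Y175.9652
M5
G0 X31.9828 Y184.2182
M3 S680
G01 X44.3383 Y92.8358 F1927
M5
G0 X90.4797 Y119.4510
M3 S680
G01 X201.3378 Y119.4510 F1927
G01 X201.3378 Y91.4575
G01 X90.4797 Y91.4575
G01 X90.4797 Y119.4510
M5
G0 X198.7843 Y77.2711
M3 S680
G01 X194.1086 Y82.9584 F1927
G01 X198.0727 Y89.1627
G01 X205.1983 Y87.3099
G01 X205.6381 Y79.9604
G01 X198.7843 Y77.2711
M5
G0 X101.3913 Y163.5477
M3 S680
G01 X139.4790 Y144.4347 F1927
G01 X152.8961 Y103.9877
G01 X133.7831 Y65.9000
G01 X93.3361 Y52.4829
G01 X55.2484 Y71.5959
G01 X41.8313 Y112.0429
G01 X60.9443 Y150.1306
G01 X101.3913 Y163.5477
M5
G0 X0.0000 Y0.0000

viewBox `0 0 222.3724 213.4260` with mm width/height → 1 unit = 1 mm. Flip: y_m = 213.4260 − y_svg.

**Shape 1** — `<circle>` circle, stroke `#008000` → score (S680, F1927). Machine vertices: (103.9989,53.3701) → (100.9230,68.8336) → (92.1637,81.9429) → (79.0544,90.7022) → (63.5909,93.7781) → (48.1274,90.7022) → (35.0181,81.9429) → (26.2588,68.8336) → (23.1829,53.3701) → (26.2588,37.9066) → (35.0181,24.7973) → (48.1274,16.0380) → (63.5909,12.9621) → (79.0544,16.0380) → (92.1637,24.7973) → (100.9230,37.9066) → (103.9989,53.3701). Closed: final G1 returns to the first vertex.

**Shape 2** — `<polygon>` rectangle, stroke `#008000` → score (S680, F1927). Machine vertices: (20.9135,175.9652) → (69.0994,175.9652) → (69.0994,121.1999) → (20.9135,121.1999) → (20.9135,175.9652). Closed: final G1 returns to the first vertex.

**Shape 3** — `<polyline>` line segment, stroke `#008000` → score (S680, F1927). Machine vertices: (31.9828,184.2182) → (44.3383,92.8358). Open path.

**Shape 4** — `<path>` rectangle, stroke `#008000` → score (S680, F1927). Machine vertices: (90.4797,119.4510) → (201.3378,119.4510) → (201.3378,91.4575) → (90.4797,91.4575) → (90.4797,119.4510). Closed: final G1 returns to the first vertex.

**Shape 5** — `<polygon>` regular polygon, stroke `#008000` → score (S680, F1927). Machine vertices: (198.7843,77.2711) → (194.1086,82.9584) → (198.0727,89.1627) → (205.1983,87.3099) → (205.6381,79.9604) → (198.7843,77.2711). Closed: final G1 returns to the first vertex.

**Shape 6** — `<path>` regular polygon, stroke `#008000` → score (S680, F1927). Machine vertices: (101.3913,163.5477) → (139.4790,144.4347) → (152.8961,103.9877) → (133.7831,65.9000) → (93.3361,52.4829) → (55.2484,71.5959) → (41.8313,112.0429) → (60.9443,150.1306) → (101.3913,163.5477). Closed: final G1 returns to the first vertex.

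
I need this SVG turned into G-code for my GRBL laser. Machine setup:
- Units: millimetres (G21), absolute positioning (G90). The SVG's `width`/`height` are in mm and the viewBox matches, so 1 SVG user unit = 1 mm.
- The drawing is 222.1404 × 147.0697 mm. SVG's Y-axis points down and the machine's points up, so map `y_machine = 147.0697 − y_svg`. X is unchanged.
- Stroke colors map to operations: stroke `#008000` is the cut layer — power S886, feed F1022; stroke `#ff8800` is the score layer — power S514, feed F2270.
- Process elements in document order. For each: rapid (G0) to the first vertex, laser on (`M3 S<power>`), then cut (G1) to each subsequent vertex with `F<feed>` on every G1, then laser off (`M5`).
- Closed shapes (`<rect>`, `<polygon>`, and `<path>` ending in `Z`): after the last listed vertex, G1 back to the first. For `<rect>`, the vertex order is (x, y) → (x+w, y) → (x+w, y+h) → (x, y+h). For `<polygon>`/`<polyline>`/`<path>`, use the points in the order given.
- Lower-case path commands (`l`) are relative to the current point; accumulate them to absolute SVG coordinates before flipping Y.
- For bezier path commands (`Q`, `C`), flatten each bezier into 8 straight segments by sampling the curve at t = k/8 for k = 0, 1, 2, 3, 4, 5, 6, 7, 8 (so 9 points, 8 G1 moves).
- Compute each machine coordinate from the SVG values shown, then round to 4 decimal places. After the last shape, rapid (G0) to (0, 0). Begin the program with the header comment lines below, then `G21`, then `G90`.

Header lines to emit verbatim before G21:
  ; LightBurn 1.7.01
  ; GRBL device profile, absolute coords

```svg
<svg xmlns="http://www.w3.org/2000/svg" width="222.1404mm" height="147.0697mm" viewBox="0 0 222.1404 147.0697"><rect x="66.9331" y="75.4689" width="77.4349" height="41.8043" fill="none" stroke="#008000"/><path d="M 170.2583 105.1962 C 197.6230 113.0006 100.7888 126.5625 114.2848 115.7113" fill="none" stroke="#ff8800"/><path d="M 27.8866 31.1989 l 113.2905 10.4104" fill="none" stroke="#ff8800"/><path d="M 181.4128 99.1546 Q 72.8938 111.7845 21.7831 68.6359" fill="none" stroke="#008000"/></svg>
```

1 u = 1 mm; y_m = 147.0697 − y.

[1] `<rect>` rectangle, #008000→cut S886 F1022: (66.9331,71.6008) → (144.3680,71.6008) → (144.3680,29.7965) → (66.9331,29.7965) → (66.9331,71.6008) (closed)

[2] `<path>` cubic bezier, #ff8800→score S514 F2270: (170.2583,41.8735) → (175.1563,38.7359) → (171.1590,35.4121) → (161.0149,32.2556) → (147.4723,29.6201) → (133.2796,27.8590) → (121.1852,27.3260) → (113.9375,28.3746) → (114.2848,31.3584)

[3] `<path>` line segment, #ff8800→score S514 F2270: (27.8866,115.8708) → (141.1771,105.4604)

[4] `<path>` quadratic bezier, #008000→cut S886 F1022: (181.4128,47.9151) → (155.1801,45.6292) → (130.7413,45.0863) → (108.0966,46.2865) → (87.2459,49.2298) → (68.1892,53.9162) → (50.9265,60.3457) → (35.4578,68.5182) → (21.7831,78.4338)

; LightBurn 1.7.01
; GRBL device profile, absolute coords
G21
G90
G0 X66.9331 Y71.6008
M3 S886
G1 X144.3680 Y71.6008 F1022
G1 X144.3680 Y29.7965 F1022
G1 X66.9331 Y29.7965 F1022
G1 X66.9331 Y71.6008 F1022
M5
G0 X170.2583 Y41.8735
M3 S514
G1 X175.1563 Y38.7359 F2270
G1 X171.1590 Y35.4121 F2270
G1 X161.0149 Y32.2556 F2270
G1 X147.4723 Y29.6201 F2270
G1 X133.2796 Y27.8590 F2270
G1 X121.1852 Y27.3260 F2270
G1 X113.9375 Y28.3746 F2270
G1 X114.2848 Y31.3584 F2270
M5
G0 X27.8866 Y115.8708
M3 S514
G1 X141.1771 Y105.4604 F2270
M5
G0 X181.4128 Y47.9151
M3 S886
G1 X155.1801 Y45.6292 F1022
G1 X130.7413 Y45.0863 F1022
G1 X108.0966 Y46.2865 F1022
G1 X87.2459 Y49.2298 F1022
G1 X68.1892 Y53.9162 F1022
G1 X50.9265 Y60.3457 F1022
G1 X35.4578 Y68.5182 F1022
G1 X21.7831 Y78.4338 F1022
M5
G0 X0.0000 Y0.0000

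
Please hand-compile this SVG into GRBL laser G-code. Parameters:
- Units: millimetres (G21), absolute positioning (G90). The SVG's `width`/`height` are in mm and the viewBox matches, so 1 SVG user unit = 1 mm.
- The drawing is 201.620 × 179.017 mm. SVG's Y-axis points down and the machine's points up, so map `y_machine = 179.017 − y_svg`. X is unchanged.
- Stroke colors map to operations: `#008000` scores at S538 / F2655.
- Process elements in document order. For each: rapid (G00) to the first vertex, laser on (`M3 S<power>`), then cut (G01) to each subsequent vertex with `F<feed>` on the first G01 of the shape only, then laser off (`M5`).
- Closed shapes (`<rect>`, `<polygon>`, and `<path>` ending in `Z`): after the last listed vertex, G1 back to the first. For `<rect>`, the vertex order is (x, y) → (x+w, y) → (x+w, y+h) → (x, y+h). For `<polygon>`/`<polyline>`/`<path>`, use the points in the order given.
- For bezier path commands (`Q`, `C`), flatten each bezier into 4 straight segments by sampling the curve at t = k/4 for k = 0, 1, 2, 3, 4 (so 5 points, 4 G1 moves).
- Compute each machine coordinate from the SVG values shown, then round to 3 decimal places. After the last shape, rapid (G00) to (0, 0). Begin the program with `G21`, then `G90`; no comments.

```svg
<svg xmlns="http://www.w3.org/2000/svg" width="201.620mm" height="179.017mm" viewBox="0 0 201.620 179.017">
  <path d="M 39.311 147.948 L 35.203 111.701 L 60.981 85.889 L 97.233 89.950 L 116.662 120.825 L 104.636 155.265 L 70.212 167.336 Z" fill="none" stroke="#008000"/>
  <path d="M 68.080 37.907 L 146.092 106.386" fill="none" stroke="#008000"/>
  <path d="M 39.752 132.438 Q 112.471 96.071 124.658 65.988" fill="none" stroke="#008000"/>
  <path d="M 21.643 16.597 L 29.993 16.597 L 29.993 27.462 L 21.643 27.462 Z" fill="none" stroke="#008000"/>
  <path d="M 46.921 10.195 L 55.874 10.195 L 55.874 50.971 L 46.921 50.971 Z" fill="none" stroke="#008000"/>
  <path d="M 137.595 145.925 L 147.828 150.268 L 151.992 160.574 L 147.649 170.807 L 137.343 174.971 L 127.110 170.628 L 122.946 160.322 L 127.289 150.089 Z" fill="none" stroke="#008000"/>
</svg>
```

G21
G90
G00 X39.311 Y31.069
M3 S538
G01 X35.203 Y67.316 F2655
G01 X60.981 Y93.128
G01 X97.233 Y89.067
G01 X116.662 Y58.192
G01 X104.636 Y23.752
G01 X70.212 Y11.681
G01 X39.311 Y31.069
M5
G00 X68.080 Y141.110
M3 S538
G01 X146.092 Y72.631 F2655
M5
G00 X39.752 Y46.579
M3 S538
G01 X72.328 Y64.370 F2655
G01 X97.338 Y81.375
G01 X114.781 Y97.595
G01 X124.658 Y113.029
M5
G00 X21.643 Y162.420
M3 S538
G01 X29.993 Y162.420 F2655
G01 X29.993 Y151.555
G01 X21.643 Y151.555
G01 X21.643 Y162.420
M5
G00 X46.921 Y168.822
M3 S538
G01 X55.874 Y168.822 F2655
G01 X55.874 Y128.046
G01 X46.921 Y128.046
G01 X46.921 Y168.822
M5
G00 X137.595 Y33.092
M3 S538
G01 X147.828 Y28.749 F2655
G01 X151.992 Y18.443
G01 X147.649 Y8.210
G01 X137.343 Y4.046
G01 X127.110 Y8.389
G01 X122.946 Y18.695
G01 X127.289 Y28.928
G01 X137.595 Y33.092
M5
G00 X0.000 Y0.000

viewBox `0 0 201.620 179.017` with mm width/height → 1 unit = 1 mm. Flip: y_m = 179.017 − y_svg.

**Shape 1** — `<path>` regular polygon, stroke `#008000` → score (S538, F2655). Machine vertices: (39.311,31.069) → (35.203,67.316) → (60.981,93.128) → (97.233,89.067) → (116.662,58.192) → (104.636,23.752) → (70.212,11.681) → (39.311,31.069). Closed: final G1 returns to the first vertex.

**Shape 2** — `<path>` line segment, stroke `#008000` → score (S538, F2655). Machine vertices: (68.080,141.110) → (146.092,72.631). Open path.

**Shape 3** — `<path>` quadratic bezier, stroke `#008000` → score (S538, F2655). Control points (SVG): P0=(39.752,132.438), P1=(112.471,96.071), P2=(124.658,65.988); sampled at t=k/4. Machine vertices: (39.752,46.579) → (72.328,64.370) → (97.338,81.375) → (114.781,97.595) → (124.658,113.029). Open path.

**Shape 4** — `<path>` rectangle, stroke `#008000` → score (S538, F2655). Machine vertices: (21.643,162.420) → (29.993,162.420) → (29.993,151.555) → (21.643,151.555) → (21.643,162.420). Closed: final G1 returns to the first vertex.

**Shape 5** — `<path>` rectangle, stroke `#008000` → score (S538, F2655). Machine vertices: (46.921,168.822) → (55.874,168.822) → (55.874,128.046) → (46.921,128.046) → (46.921,168.822). Closed: final G1 returns to the first vertex.

**Shape 6** — `<path>` regular polygon, stroke `#008000` → score (S538, F2655). Machine vertices: (137.595,33.092) → (147.828,28.749) → (151.992,18.443) → (147.649,8.210) → (137.343,4.046) → (127.110,8.389) → (122.946,18.695) → (127.289,28.928) → (137.595,33.092). Closed: final G1 returns to the first vertex.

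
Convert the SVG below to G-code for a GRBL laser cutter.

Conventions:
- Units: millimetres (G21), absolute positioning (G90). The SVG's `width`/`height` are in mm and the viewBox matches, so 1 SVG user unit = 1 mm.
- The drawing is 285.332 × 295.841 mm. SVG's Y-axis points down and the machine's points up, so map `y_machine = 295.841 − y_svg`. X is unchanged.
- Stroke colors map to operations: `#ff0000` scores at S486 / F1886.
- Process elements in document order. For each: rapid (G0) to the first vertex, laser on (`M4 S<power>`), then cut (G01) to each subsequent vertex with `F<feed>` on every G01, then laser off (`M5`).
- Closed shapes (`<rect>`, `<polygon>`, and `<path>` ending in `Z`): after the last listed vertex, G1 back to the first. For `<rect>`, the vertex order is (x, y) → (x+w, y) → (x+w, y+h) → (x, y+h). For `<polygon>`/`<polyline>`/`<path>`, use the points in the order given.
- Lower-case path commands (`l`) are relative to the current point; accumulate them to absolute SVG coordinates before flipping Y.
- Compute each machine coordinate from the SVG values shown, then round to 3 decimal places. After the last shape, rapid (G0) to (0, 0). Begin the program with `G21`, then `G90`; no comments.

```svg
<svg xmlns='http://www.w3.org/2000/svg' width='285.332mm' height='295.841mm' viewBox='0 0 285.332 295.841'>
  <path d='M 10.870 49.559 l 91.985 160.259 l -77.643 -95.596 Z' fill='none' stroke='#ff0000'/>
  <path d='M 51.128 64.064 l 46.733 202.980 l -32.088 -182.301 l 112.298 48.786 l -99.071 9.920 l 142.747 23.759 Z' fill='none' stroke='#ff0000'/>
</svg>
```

G21
G90
G0 X10.870 Y246.282
M4 S486
G01 X102.855 Y86.023 F1886
G01 X25.212 Y181.619 F1886
G01 X10.870 Y246.282 F1886
M5
G0 X51.128 Y231.777
M4 S486
G01 X97.861 Y28.797 F1886
G01 X65.773 Y211.098 F1886
G01 X178.071 Y162.312 F1886
G01 X79.000 Y152.392 F1886
G01 X221.747 Y128.633 F1886
G01 X51.128 Y231.777 F1886
M5
G0 X0.000 Y0.000

1 u = 1 mm; y_m = 295.841 − y.

[1] `<path>` closed polygon, #ff0000→score S486 F1886: (10.870,246.282) → (102.855,86.023) → (25.212,181.619) → (10.870,246.282) (closed)

[2] `<path>` closed polygon, #ff0000→score S486 F1886: (51.128,231.777) → (97.861,28.797) → (65.773,211.098) → (178.071,162.312) → (79.000,152.392) → (221.747,128.633) → (51.128,231.777) (closed)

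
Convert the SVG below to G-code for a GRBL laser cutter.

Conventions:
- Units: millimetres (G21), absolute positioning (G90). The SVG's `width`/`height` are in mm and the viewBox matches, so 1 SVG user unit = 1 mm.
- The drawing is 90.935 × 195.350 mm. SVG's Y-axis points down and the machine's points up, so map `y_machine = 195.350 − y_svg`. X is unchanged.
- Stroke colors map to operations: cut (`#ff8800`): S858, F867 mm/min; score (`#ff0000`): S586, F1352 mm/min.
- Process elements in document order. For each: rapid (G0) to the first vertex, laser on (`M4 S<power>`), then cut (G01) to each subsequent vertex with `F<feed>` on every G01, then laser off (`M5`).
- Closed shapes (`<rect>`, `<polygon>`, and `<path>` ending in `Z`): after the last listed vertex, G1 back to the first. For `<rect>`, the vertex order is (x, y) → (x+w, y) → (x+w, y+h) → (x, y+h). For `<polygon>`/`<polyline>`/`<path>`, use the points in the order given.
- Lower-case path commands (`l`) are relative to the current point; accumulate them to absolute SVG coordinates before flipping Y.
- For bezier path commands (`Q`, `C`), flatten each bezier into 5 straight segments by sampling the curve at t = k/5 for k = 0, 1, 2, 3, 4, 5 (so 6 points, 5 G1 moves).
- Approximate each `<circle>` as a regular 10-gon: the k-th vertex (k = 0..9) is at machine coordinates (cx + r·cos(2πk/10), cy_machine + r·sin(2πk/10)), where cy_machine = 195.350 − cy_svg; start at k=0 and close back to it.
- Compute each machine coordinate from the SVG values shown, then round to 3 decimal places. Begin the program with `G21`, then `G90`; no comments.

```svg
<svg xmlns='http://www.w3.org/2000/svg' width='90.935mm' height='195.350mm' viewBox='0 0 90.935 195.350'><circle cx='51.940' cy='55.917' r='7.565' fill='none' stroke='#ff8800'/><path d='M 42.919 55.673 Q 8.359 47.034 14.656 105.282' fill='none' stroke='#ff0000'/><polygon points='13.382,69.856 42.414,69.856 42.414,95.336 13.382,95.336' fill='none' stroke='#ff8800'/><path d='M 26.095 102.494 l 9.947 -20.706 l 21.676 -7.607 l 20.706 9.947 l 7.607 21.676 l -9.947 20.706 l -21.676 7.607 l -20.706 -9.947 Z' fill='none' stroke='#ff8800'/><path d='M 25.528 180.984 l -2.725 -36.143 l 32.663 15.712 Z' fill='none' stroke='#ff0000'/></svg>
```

viewBox `0 0 90.935 195.350` with mm width/height → 1 unit = 1 mm. Flip: y_m = 195.350 − y_svg.

**Shape 1** — `<circle>` circle, stroke `#ff8800` → cut (S858, F867). Machine vertices: (59.505,139.433) → (58.060,143.880) → (54.278,146.628) → (49.602,146.628) → (45.820,143.880) → (44.375,139.433) → (45.820,134.986) → (49.602,132.238) → (54.278,132.238) → (58.060,134.986) → (59.505,139.433). Closed: final G1 returns to the first vertex.

**Shape 2** — `<path>` quadratic bezier, stroke `#ff0000` → score (S586, F1352). Control points (SVG): P0=(42.919,55.673), P1=(8.359,47.034), P2=(14.656,105.282); sampled at t=k/5. Machine vertices: (42.919,139.677) → (30.729,140.457) → (21.808,135.886) → (16.156,125.964) → (13.771,110.692) → (14.656,90.068). Open path.

**Shape 3** — `<polygon>` rectangle, stroke `#ff8800` → cut (S858, F867). Machine vertices: (13.382,125.494) → (42.414,125.494) → (42.414,100.014) → (13.382,100.014) → (13.382,125.494). Closed: final G1 returns to the first vertex.

**Shape 4** — `<path>` regular polygon, stroke `#ff8800` → cut (S858, F867). Machine vertices: (26.095,92.856) → (36.042,113.562) → (57.718,121.169) → (78.424,111.222) → (86.031,89.546) → (76.084,68.840) → (54.408,61.233) → (33.702,71.180) → (26.095,92.856). Closed: final G1 returns to the first vertex.

**Shape 5** — `<path>` regular polygon, stroke `#ff0000` → score (S586, F1352). Machine vertices: (25.528,14.366) → (22.803,50.509) → (55.466,34.797) → (25.528,14.366). Closed: final G1 returns to the first vertex.

G21
G90
G0 X59.505 Y139.433
M4 S858
G01 X58.060 Y143.880 F867
G01 X54.278 Y146.628 F867
G01 X49.602 Y146.628 F867
G01 X45.820 Y143.880 F867
G01 X44.375 Y139.433 F867
G01 X45.820 Y134.986 F867
G01 X49.602 Y132.238 F867
G01 X54.278 Y132.238 F867
G01 X58.060 Y134.986 F867
G01 X59.505 Y139.433 F867
M5
G0 X42.919 Y139.677
M4 S586
G01 X30.729 Y140.457 F1352
G01 X21.808 Y135.886 F1352
G01 X16.156 Y125.964 F1352
G01 X13.771 Y110.692 F1352
G01 X14.656 Y90.068 F1352
M5
G0 X13.382 Y125.494
M4 S858
G01 X42.414 Y125.494 F867
G01 X42.414 Y100.014 F867
G01 X13.382 Y100.014 F867
G01 X13.382 Y125.494 F867
M5
G0 X26.095 Y92.856
M4 S858
G01 X36.042 Y113.562 F867
G01 X57.718 Y121.169 F867
G01 X78.424 Y111.222 F867
G01 X86.031 Y89.546 F867
G01 X76.084 Y68.840 F867
G01 X54.408 Y61.233 F867
G01 X33.702 Y71.180 F867
G01 X26.095 Y92.856 F867
M5
G0 X25.528 Y14.366
M4 S586
G01 X22.803 Y50.509 F1352
G01 X55.466 Y34.797 F1352
G01 X25.528 Y14.366 F1352
M5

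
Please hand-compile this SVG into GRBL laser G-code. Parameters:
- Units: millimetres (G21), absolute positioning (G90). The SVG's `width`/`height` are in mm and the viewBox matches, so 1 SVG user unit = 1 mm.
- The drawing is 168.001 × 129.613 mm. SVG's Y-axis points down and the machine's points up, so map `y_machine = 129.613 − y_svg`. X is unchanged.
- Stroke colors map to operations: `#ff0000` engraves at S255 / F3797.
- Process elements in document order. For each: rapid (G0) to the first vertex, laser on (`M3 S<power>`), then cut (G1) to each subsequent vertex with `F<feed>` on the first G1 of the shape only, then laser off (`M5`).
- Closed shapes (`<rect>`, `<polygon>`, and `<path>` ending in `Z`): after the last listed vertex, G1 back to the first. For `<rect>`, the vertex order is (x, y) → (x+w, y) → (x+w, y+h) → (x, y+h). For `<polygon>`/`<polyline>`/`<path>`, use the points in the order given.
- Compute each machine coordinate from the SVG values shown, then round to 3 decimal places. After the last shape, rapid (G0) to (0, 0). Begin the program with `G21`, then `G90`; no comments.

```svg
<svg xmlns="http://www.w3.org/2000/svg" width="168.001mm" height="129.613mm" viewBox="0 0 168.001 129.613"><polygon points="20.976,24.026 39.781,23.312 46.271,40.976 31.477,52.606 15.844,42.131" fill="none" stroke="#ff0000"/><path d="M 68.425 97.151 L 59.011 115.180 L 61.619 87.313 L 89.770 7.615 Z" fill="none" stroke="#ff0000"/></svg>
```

G21
G90
G0 X20.976 Y105.587
M3 S255
G1 X39.781 Y106.301 F3797
G1 X46.271 Y88.637
G1 X31.477 Y77.007
G1 X15.844 Y87.482
G1 X20.976 Y105.587
M5
G0 X68.425 Y32.462
M3 S255
G1 X59.011 Y14.433 F3797
G1 X61.619 Y42.300
G1 X89.770 Y121.998
G1 X68.425 Y32.462
M5
G0 X0.000 Y0.000

1 u = 1 mm; y_m = 129.613 − y.

[1] `<polygon>` regular polygon, #ff0000→engrave S255 F3797: (20.976,105.587) → (39.781,106.301) → (46.271,88.637) → (31.477,77.007) → (15.844,87.482) → (20.976,105.587) (closed)

[2] `<path>` closed polygon, #ff0000→engrave S255 F3797: (68.425,32.462) → (59.011,14.433) → (61.619,42.300) → (89.770,121.998) → (68.425,32.462) (closed)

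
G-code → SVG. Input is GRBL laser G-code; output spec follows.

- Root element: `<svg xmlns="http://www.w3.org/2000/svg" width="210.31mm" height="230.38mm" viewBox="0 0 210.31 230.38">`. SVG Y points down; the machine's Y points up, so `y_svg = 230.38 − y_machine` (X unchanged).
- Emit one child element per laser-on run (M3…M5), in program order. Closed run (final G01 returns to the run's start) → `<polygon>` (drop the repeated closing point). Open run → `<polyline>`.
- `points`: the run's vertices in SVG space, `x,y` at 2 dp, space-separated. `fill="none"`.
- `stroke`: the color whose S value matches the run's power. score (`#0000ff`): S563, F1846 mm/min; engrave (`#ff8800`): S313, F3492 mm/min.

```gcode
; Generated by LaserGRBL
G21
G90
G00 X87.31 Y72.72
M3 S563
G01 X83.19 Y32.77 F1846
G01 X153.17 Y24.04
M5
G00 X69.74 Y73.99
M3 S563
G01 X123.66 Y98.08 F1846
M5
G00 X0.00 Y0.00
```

<svg xmlns="http://www.w3.org/2000/svg" width="210.31mm" height="230.38mm" viewBox="0 0 210.31 230.38">
  <polyline points="87.31,157.66 83.19,197.61 153.17,206.34" fill="none" stroke="#0000ff"/>
  <polyline points="69.74,156.39 123.66,132.30" fill="none" stroke="#0000ff"/>
</svg>

y_svg = 230.38 − y_m. Every run uses S563, so all elements get stroke `#0000ff` (score).

[1] open run; points: 87.31,157.66 83.19,197.61 153.17,206.34

[2] open run; points: 69.74,156.39 123.66,132.30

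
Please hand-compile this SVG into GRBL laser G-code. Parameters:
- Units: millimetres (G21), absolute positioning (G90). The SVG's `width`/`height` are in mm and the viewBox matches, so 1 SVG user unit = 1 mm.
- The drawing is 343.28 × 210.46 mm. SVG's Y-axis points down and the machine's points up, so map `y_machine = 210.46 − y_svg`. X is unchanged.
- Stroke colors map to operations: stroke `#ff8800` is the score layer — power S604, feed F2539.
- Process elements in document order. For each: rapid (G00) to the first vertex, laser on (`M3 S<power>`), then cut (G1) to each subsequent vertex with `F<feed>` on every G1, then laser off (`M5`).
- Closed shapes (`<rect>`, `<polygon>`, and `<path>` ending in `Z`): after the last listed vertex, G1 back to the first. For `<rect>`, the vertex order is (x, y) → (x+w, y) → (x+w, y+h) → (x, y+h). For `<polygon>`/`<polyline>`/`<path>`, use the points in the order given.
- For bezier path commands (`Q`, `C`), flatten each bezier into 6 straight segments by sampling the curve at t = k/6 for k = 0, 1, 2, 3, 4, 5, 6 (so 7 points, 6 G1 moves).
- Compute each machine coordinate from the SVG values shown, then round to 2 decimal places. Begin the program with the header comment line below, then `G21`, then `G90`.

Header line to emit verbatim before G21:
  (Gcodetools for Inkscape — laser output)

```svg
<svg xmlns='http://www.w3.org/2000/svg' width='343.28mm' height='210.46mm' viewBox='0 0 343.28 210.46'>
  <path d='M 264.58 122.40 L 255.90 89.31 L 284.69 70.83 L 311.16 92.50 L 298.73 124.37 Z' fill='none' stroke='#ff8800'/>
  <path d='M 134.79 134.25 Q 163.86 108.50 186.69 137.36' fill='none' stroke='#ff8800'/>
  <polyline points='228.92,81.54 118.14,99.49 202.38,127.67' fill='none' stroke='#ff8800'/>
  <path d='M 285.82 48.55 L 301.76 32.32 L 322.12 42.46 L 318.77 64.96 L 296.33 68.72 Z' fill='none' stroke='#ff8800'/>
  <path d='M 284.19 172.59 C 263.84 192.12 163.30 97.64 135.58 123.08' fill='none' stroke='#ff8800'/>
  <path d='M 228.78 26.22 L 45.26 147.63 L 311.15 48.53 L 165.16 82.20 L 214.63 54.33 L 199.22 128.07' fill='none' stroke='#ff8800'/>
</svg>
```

Since the viewBox matches the mm dimensions, user units are millimetres directly. The only transform is the Y-flip y_m = 210.46 − y_svg.

Shape 1 is a regular polygon drawn with `<path>`. Its stroke #ff8800 means score at S604, F2539. After flipping Y the toolpath is (264.58,88.06) → (255.90,121.15) → (284.69,139.63) → (311.16,117.96) → (298.73,86.09) → (264.58,88.06), returning to the start.

Shape 2 is a quadratic bezier drawn with `<path>`. Its stroke #ff8800 means score at S604, F2539. After flipping Y the toolpath is (134.79,76.21) → (144.31,83.28) → (153.48,87.31) → (162.30,88.31) → (170.78,86.27) → (178.91,81.20) → (186.69,73.10).

Shape 3 is a open polyline drawn with `<polyline>`. Its stroke #ff8800 means score at S604, F2539. After flipping Y the toolpath is (228.92,128.92) → (118.14,110.97) → (202.38,82.79).

Shape 4 is a regular polygon drawn with `<path>`. Its stroke #ff8800 means score at S604, F2539. After flipping Y the toolpath is (285.82,161.91) → (301.76,178.14) → (322.12,168.00) → (318.77,145.50) → (296.33,141.74) → (285.82,161.91), returning to the start.

Shape 5 is a cubic bezier drawn with `<path>`. Its stroke #ff8800 means score at S604, F2539. After flipping Y the toolpath is (284.19,37.87) → (268.04,36.52) → (242.78,47.68) → (212.65,64.84) → (181.91,81.51) → (154.80,91.19) → (135.58,87.38).

Shape 6 is a open polyline drawn with `<path>`. Its stroke #ff8800 means score at S604, F2539. After flipping Y the toolpath is (228.78,184.24) → (45.26,62.83) → (311.15,161.93) → (165.16,128.26) → (214.63,156.13) → (199.22,82.39).

(Gcodetools for Inkscape — laser output)
G21
G90
G00 X264.58 Y88.06
M3 S604
G1 X255.90 Y121.15 F2539
G1 X284.69 Y139.63 F2539
G1 X311.16 Y117.96 F2539
G1 X298.73 Y86.09 F2539
G1 X264.58 Y88.06 F2539
M5
G00 X134.79 Y76.21
M3 S604
G1 X144.31 Y83.28 F2539
G1 X153.48 Y87.31 F2539
G1 X162.30 Y88.31 F2539
G1 X170.78 Y86.27 F2539
G1 X178.91 Y81.20 F2539
G1 X186.69 Y73.10 F2539
M5
G00 X228.92 Y128.92
M3 S604
G1 X118.14 Y110.97 F2539
G1 X202.38 Y82.79 F2539
M5
G00 X285.82 Y161.91
M3 S604
G1 X301.76 Y178.14 F2539
G1 X322.12 Y168.00 F2539
G1 X318.77 Y145.50 F2539
G1 X296.33 Y141.74 F2539
G1 X285.82 Y161.91 F2539
M5
G00 X284.19 Y37.87
M3 S604
G1 X268.04 Y36.52 F2539
G1 X242.78 Y47.68 F2539
G1 X212.65 Y64.84 F2539
G1 X181.91 Y81.51 F2539
G1 X154.80 Y91.19 F2539
G1 X135.58 Y87.38 F2539
M5
G00 X228.78 Y184.24
M3 S604
G1 X45.26 Y62.83 F2539
G1 X311.15 Y161.93 F2539
G1 X165.16 Y128.26 F2539
G1 X214.63 Y156.13 F2539
G1 X199.22 Y82.39 F2539
M5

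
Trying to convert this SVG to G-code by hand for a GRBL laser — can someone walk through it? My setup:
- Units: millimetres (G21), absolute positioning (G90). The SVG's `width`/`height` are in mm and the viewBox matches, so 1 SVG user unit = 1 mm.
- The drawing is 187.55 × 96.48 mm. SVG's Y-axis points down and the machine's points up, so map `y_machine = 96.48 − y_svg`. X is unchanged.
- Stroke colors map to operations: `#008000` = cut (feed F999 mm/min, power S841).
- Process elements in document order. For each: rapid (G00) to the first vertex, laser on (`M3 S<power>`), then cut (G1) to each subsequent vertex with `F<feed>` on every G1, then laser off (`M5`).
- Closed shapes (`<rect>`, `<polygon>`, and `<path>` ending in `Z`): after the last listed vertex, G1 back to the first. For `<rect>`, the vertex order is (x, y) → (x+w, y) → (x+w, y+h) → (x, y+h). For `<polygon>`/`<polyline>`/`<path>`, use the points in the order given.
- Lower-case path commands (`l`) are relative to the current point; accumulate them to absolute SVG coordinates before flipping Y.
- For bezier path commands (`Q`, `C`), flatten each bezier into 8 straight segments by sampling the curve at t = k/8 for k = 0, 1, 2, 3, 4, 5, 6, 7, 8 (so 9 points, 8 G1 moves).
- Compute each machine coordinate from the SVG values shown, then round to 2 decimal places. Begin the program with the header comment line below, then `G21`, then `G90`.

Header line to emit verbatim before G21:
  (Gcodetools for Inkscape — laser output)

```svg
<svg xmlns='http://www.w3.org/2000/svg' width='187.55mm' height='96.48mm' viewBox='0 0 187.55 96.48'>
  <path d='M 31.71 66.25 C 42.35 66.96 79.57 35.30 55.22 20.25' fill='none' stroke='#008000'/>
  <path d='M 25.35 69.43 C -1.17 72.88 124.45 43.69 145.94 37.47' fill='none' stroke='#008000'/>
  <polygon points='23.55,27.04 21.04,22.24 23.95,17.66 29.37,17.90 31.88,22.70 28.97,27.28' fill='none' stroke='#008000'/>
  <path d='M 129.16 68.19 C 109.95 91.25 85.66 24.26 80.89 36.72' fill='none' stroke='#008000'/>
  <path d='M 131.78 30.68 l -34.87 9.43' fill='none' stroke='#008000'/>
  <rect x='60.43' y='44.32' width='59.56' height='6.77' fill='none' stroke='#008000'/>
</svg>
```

(Gcodetools for Inkscape — laser output)
G21
G90
G00 X31.71 Y30.23
M3 S841
G1 X36.77 Y31.39 F999
G1 X43.30 Y35.00 F999
G1 X50.24 Y40.50 F999
G1 X56.59 Y47.32 F999
G1 X61.29 Y54.87 F999
G1 X63.32 Y62.59 F999
G1 X61.64 Y69.90 F999
G1 X55.22 Y76.23 F999
M5
G00 X25.35 Y27.05
M3 S841
G1 X22.04 Y27.18 F999
G1 X29.98 Y29.71 F999
G1 X46.18 Y34.01 F999
G1 X67.64 Y39.40 F999
G1 X91.35 Y45.25 F999
G1 X114.30 Y50.91 F999
G1 X133.50 Y55.71 F999
G1 X145.94 Y59.01 F999
M5
G00 X23.55 Y69.44
M3 S841
G1 X21.04 Y74.24 F999
G1 X23.95 Y78.82 F999
G1 X29.37 Y78.58 F999
G1 X31.88 Y73.78 F999
G1 X28.97 Y69.20 F999
G1 X23.55 Y69.44 F999
M5
G00 X129.16 Y28.29
M3 S841
G1 X121.77 Y23.53 F999
G1 X114.18 Y25.23 F999
G1 X106.70 Y31.40 F999
G1 X99.61 Y40.05 F999
G1 X93.19 Y49.20 F999
G1 X87.74 Y56.86 F999
G1 X83.55 Y61.04 F999
G1 X80.89 Y59.76 F999
M5
G00 X131.78 Y65.80
M3 S841
G1 X96.91 Y56.37 F999
M5
G00 X60.43 Y52.16
M3 S841
G1 X119.99 Y52.16 F999
G1 X119.99 Y45.39 F999
G1 X60.43 Y45.39 F999
G1 X60.43 Y52.16 F999
M5

Since the viewBox matches the mm dimensions, user units are millimetres directly. The only transform is the Y-flip y_m = 96.48 − y_svg.

Shape 1 is a cubic bezier drawn with `<path>`. Its stroke #008000 means cut at S841, F999. After flipping Y the toolpath is (31.71,30.23) → (36.77,31.39) → (43.30,35.00) → (50.24,40.50) → (56.59,47.32) → (61.29,54.87) → (63.32,62.59) → (61.64,69.90) → (55.22,76.23).

Shape 2 is a cubic bezier drawn with `<path>`. Its stroke #008000 means cut at S841, F999. After flipping Y the toolpath is (25.35,27.05) → (22.04,27.18) → (29.98,29.71) → (46.18,34.01) → (67.64,39.40) → (91.35,45.25) → (114.30,50.91) → (133.50,55.71) → (145.94,59.01).

Shape 3 is a regular polygon drawn with `<polygon>`. Its stroke #008000 means cut at S841, F999. After flipping Y the toolpath is (23.55,69.44) → (21.04,74.24) → (23.95,78.82) → (29.37,78.58) → (31.88,73.78) → (28.97,69.20) → (23.55,69.44), returning to the start.

Shape 4 is a cubic bezier drawn with `<path>`. Its stroke #008000 means cut at S841, F999. After flipping Y the toolpath is (129.16,28.29) → (121.77,23.53) → (114.18,25.23) → (106.70,31.40) → (99.61,40.05) → (93.19,49.20) → (87.74,56.86) → (83.55,61.04) → (80.89,59.76).

Shape 5 is a line segment drawn with `<path>`. Its stroke #008000 means cut at S841, F999. After flipping Y the toolpath is (131.78,65.80) → (96.91,56.37).

Shape 6 is a rectangle drawn with `<rect>`. Its stroke #008000 means cut at S841, F999. After flipping Y the toolpath is (60.43,52.16) → (119.99,52.16) → (119.99,45.39) → (60.43,45.39) → (60.43,52.16), returning to the start.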